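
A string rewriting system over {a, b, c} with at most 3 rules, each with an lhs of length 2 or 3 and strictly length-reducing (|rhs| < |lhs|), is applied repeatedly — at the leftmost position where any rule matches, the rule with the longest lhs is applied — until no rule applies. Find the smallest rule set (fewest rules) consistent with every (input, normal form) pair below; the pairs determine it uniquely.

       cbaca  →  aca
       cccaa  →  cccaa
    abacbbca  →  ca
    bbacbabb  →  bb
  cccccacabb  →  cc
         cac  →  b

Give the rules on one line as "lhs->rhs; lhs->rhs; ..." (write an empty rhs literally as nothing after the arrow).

  | cbaca => aca
  | cccaa
  | abacbbca => acbbca => abca => ca
  | bbacbabb => bbaabb => bbab => bb

ab->; cac->b; cb->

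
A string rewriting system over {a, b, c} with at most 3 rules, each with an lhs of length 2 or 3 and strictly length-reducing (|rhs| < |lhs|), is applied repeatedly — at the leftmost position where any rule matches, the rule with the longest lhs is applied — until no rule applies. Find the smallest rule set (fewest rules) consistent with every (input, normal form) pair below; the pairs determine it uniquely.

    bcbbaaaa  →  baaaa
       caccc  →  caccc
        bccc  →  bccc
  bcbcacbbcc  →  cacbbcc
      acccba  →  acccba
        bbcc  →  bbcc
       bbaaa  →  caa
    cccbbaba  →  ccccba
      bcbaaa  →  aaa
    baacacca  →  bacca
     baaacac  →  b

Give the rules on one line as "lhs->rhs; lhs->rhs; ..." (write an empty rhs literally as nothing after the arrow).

aac->; bba->c; bcb->

  | bcbbaaaa => baaaa
  | caccc
  | bccc
  | bcbcacbbcc => cacbbcc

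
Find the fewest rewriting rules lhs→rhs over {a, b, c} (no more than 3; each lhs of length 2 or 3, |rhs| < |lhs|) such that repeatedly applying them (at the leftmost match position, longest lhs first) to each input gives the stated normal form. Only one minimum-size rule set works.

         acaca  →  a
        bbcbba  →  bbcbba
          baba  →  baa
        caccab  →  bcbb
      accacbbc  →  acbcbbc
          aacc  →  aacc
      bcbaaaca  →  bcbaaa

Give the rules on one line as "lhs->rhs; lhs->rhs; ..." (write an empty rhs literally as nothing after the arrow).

ab->a; ca->b

  | acaca => abca => aca => ab => a
  | bbcbba
  | baba => baa
  | caccab => bccab => bcbb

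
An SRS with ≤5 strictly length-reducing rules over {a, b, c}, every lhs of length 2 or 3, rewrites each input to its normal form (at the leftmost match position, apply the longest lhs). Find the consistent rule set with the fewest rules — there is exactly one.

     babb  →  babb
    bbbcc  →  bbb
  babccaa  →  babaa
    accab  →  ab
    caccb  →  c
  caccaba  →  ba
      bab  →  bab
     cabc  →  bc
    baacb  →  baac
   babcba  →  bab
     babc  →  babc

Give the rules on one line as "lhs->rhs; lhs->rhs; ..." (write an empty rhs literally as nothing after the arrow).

bcc->b; ca->; cb->c; cc->c

  | babb
  | bbbcc => bbb
  | babccaa => babaa
  | accab => acab => ab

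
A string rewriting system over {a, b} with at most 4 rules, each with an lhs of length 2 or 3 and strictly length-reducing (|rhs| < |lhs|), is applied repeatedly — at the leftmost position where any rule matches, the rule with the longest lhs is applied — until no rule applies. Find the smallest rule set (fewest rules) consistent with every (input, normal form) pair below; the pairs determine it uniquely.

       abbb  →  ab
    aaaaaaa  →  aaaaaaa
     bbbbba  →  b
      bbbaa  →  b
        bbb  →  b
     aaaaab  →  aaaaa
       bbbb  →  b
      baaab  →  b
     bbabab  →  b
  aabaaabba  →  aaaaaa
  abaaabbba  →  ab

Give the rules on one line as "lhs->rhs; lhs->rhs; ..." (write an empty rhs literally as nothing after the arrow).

aab->aa; ba->b; bb->b

  | abbb => abb => ab
  | aaaaaaa
  | bbbbba => bbbba => bbba => bba => ba => b
  | bbbaa => bbaa => baa => ba => b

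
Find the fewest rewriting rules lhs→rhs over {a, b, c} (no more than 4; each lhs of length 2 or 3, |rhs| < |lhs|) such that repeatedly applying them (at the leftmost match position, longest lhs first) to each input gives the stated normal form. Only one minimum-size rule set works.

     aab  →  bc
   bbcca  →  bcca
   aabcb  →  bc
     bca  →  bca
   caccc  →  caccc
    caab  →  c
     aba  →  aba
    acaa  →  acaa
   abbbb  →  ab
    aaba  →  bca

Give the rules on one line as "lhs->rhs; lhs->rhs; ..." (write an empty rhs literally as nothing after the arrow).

aab->bc; bb->b; cb->

  | aab => bc
  | bbcca => bcca
  | aabcb => bccb => bc
  | bca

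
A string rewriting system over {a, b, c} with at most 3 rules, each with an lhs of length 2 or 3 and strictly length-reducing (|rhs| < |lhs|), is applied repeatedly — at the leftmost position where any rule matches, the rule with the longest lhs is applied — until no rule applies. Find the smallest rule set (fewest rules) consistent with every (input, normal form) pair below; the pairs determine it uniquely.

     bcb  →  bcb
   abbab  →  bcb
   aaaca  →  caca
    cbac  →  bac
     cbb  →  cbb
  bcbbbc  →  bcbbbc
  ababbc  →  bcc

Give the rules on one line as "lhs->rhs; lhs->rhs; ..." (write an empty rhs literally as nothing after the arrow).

  | bcb
  | abbab => baab => bcb
  | aaaca => caca
  | cbac => bac

aa->c; abb->ba; cba->ba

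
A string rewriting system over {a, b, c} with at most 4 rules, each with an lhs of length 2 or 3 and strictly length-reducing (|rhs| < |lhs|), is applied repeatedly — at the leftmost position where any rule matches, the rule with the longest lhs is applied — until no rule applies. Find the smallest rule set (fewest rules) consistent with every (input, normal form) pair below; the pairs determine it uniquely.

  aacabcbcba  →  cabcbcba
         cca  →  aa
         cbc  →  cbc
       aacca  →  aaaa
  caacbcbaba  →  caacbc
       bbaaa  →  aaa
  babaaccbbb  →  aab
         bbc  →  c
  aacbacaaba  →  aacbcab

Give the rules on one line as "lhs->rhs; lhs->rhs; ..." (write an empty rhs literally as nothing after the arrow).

aba->b; aca->ca; bb->; cc->a

  | aacabcbcba => acabcbcba => cabcbcba
  | cca => aa
  | cbc
  | aacca => aaaa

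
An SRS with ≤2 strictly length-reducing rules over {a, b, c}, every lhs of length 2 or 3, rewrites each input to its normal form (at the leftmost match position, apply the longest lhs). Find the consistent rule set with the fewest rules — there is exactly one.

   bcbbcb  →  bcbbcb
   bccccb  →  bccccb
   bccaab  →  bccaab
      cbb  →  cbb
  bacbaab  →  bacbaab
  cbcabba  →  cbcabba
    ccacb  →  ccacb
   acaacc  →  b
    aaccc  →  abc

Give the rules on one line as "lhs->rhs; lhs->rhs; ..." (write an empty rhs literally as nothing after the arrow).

aca->; acc->b

  | bcbbcb
  | bccccb
  | bccaab
  | cbb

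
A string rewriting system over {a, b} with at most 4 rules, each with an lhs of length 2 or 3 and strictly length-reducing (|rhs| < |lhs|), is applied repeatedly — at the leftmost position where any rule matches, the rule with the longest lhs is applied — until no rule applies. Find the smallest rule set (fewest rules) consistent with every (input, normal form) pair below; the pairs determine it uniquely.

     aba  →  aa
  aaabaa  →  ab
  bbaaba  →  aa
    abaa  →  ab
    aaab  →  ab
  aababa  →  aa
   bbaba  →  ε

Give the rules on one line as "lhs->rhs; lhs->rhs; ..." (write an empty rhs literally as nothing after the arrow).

aaa->ab; aba->aa; ba->; bb->b

  | aba => aa
  | aaabaa => abbaa => abaa => aaa => ab
  | bbaaba => baaba => aba => aa
  | abaa => aaa => ab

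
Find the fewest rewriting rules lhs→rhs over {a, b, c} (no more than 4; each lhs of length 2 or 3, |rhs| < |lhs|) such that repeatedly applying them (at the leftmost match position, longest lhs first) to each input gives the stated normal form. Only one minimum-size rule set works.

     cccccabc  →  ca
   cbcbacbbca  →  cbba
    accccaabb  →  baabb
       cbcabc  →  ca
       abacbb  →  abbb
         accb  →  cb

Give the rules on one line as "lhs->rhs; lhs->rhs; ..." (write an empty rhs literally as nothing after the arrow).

ac->; bc->; ccc->b

  | cccccabc => bccabc => cabc => ca
  | cbcbacbbca => cbacbbca => cbbbca => cbba
  | accccaabb => cccaabb => baabb
  | cbcabc => cabc => ca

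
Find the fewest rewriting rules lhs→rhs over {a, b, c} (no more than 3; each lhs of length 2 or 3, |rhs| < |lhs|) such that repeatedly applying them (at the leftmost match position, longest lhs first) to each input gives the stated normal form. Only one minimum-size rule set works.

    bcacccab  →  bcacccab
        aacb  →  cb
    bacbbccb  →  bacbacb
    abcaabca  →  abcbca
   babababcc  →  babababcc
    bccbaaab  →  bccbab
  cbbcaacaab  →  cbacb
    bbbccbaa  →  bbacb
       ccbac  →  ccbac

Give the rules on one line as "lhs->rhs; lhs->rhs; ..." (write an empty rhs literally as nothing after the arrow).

  | bcacccab
  | aacb => cb
  | bacbbccb => bacbacb
  | abcaabca => abcbca

aa->; bbc->ba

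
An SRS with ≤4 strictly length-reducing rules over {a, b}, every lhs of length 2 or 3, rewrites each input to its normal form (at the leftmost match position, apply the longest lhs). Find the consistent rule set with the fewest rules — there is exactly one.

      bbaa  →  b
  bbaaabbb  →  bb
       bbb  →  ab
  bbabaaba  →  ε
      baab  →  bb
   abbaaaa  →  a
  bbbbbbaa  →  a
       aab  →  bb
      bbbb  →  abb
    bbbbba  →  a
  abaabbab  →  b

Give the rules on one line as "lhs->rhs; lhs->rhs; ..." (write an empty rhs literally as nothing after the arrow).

aa->b; aba->; ba->a; bbb->ab

  | bbaa => baa => aa => b
  | bbaaabbb => baaabbb => aaabbb => babbb => abbb => aab => bb
  | bbb => ab
  | bbabaaba => babaaba => abaaba => aba => ε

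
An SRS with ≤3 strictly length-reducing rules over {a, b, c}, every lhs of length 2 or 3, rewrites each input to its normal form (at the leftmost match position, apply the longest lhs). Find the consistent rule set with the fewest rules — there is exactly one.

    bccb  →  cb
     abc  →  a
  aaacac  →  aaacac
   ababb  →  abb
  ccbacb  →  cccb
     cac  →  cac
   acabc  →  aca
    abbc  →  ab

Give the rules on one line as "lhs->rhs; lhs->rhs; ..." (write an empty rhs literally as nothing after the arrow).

ba->; bc->

  | bccb => cb
  | abc => a
  | aaacac
  | ababb => abb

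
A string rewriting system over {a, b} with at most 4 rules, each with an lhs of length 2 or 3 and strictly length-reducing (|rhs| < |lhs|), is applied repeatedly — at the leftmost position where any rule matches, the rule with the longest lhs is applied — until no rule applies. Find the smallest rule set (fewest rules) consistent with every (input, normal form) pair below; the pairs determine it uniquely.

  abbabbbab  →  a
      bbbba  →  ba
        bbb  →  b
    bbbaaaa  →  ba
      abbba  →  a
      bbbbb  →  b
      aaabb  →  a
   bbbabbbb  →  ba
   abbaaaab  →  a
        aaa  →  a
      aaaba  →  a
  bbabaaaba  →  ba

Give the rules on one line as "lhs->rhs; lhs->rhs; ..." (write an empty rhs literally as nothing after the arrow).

  | abbabbbab => ababbbab => aabbbab => abbbab => abbab => abab => aab => ab => a
  | bbbba => bbba => bba => ba
  | bbb => bb => b
  | bbbaaaa => bbaaaa => baaaa => baaa => baa => ba

aa->a; ab->a; bb->b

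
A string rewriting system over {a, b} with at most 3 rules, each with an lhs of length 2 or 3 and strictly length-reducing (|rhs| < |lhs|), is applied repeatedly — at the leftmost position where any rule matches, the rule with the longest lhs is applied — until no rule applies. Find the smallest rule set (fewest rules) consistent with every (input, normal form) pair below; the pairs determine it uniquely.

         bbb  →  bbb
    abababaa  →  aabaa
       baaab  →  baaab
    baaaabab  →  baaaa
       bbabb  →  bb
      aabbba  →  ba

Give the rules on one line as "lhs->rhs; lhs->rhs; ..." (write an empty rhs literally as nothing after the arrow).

  | bbb
  | abababaa => aabaa
  | baaab
  | baaaabab => baaaa

abb->b; bab->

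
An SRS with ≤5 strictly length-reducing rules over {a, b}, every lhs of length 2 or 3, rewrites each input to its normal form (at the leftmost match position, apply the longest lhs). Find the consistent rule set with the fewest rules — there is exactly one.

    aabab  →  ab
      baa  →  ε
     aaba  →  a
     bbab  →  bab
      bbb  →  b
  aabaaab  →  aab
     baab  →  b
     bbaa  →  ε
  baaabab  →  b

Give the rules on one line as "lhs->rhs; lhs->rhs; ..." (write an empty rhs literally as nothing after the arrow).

aaa->aa; aba->; baa->; bb->b

  | aabab => ab
  | baa => ε
  | aaba => a
  | bbab => bab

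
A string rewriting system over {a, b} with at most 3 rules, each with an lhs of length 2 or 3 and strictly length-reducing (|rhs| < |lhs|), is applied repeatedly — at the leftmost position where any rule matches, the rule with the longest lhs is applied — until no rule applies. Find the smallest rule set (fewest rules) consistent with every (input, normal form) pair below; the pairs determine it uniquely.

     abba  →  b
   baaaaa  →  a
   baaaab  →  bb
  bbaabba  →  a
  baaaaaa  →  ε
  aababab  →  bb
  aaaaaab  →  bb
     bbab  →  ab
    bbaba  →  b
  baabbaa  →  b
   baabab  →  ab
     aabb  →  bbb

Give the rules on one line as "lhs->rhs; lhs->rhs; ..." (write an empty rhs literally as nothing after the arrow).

aa->b; ba->a; baa->

  | abba => aba => aa => b
  | baaaaa => aaa => ba => a
  | baaaab => aab => bb
  | bbaabba => bbba => bba => ba => a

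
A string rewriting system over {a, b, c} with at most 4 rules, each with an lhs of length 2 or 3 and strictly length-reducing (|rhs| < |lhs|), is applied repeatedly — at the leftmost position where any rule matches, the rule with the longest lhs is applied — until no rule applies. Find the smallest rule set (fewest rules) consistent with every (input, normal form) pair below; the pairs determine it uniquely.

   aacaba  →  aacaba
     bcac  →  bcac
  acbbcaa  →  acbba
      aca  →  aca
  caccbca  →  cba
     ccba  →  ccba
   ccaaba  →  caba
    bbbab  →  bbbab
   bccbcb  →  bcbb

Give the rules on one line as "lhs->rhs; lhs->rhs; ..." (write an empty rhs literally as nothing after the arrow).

  | aacaba
  | bcac
  | acbbcaa => acbba
  | aca

acc->c; caa->a; cbc->b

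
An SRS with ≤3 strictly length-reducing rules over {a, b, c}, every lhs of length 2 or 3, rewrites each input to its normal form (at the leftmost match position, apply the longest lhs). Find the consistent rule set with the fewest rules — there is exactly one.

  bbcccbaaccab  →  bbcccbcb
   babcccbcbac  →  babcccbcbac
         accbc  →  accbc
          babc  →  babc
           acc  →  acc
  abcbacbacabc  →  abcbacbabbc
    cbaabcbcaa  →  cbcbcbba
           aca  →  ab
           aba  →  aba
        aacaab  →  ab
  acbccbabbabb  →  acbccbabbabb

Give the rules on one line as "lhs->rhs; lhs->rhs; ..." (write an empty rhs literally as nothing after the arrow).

aa->c; ca->b; cca->

  | bbcccbaaccab => bbcccbcccab => bbcccbcb
  | babcccbcbac
  | accbc
  | babc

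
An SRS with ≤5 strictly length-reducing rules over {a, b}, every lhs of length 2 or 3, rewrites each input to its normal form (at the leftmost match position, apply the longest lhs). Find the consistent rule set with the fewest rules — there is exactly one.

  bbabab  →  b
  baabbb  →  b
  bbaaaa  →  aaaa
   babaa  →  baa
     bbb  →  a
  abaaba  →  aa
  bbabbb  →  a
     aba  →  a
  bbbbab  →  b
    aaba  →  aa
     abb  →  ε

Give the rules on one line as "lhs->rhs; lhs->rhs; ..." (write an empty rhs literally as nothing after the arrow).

  | bbabab => abab => ab => b
  | baabbb => babbb => bbbb => ab => b
  | bbaaaa => aaaa
  | babaa => baa

ab->b; aba->a; bb->; bbb->a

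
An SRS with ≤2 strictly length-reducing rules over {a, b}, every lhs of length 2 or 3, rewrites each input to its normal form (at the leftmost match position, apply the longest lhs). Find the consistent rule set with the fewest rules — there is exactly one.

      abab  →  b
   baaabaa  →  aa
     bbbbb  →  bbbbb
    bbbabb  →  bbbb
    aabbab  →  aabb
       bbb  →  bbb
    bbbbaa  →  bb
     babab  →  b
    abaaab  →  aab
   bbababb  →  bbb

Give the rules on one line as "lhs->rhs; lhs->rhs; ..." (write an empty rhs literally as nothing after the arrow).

  | abab => b
  | baaabaa => aabaa => aa
  | bbbbb
  | bbbabb => bbbb

aba->; ba->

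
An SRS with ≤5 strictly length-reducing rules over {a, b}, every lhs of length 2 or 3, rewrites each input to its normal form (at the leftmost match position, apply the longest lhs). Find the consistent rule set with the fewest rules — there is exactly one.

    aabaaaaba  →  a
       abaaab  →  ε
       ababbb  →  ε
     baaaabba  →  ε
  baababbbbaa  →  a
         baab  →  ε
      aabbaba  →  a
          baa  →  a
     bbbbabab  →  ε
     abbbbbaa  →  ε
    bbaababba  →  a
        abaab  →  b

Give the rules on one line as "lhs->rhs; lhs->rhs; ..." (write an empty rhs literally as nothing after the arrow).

  | aabaaaaba => baaaaba => aaaba => aba => a
  | abaaab => aaab => ab => ε
  | ababbb => abbb => bb => ε
  | baaaabba => aaabba => abba => ba => ε

aa->; ab->; ba->; bb->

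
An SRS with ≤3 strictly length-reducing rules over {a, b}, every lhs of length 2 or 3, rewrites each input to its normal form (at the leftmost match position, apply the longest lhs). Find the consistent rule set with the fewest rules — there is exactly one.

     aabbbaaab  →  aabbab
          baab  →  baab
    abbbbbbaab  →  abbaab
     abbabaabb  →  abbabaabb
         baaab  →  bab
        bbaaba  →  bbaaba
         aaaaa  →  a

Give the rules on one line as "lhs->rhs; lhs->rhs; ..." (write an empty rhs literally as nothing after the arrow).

  | aabbbaaab => aabbaaab => aabbab
  | baab
  | abbbbbbaab => abbbbbaab => abbbbaab => abbbaab => abbaab
  | abbabaabb

aaa->a; bbb->bb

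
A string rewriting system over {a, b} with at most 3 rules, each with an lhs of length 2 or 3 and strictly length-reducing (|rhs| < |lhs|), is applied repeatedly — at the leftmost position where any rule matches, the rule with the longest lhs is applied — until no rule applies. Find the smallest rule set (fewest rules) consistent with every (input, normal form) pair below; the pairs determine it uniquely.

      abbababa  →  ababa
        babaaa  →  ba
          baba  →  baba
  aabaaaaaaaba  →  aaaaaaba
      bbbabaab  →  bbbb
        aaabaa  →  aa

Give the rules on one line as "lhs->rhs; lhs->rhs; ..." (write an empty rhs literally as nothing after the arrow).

abb->; baa->bb

  | abbababa => ababa
  | babaaa => babba => ba
  | baba
  | aabaaaaaaaba => aabbaaaaaba => aaaaaaba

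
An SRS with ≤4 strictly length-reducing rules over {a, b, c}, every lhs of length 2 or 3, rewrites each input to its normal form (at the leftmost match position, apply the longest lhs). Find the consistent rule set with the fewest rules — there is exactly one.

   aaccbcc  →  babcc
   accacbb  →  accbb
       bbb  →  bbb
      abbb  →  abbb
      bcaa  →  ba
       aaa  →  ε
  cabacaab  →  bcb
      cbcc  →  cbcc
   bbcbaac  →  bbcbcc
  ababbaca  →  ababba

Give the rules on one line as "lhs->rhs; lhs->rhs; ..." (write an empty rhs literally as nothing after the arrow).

aa->c; ca->; ccc->ba

  | aaccbcc => cccbcc => babcc
  | accacbb => accbb
  | bbb
  | abbb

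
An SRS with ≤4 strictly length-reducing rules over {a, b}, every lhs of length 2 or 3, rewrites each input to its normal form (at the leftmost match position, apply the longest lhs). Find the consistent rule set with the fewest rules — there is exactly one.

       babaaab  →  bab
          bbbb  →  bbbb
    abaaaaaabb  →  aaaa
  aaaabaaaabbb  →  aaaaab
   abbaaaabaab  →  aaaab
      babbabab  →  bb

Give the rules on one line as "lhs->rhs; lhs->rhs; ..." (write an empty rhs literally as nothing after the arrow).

aba->; abb->; baa->ba

  | babaaab => baab => bab
  | bbbb
  | abaaaaaabb => aaaaabb => aaaa
  | aaaabaaaabbb => aaaaaabbb => aaaaab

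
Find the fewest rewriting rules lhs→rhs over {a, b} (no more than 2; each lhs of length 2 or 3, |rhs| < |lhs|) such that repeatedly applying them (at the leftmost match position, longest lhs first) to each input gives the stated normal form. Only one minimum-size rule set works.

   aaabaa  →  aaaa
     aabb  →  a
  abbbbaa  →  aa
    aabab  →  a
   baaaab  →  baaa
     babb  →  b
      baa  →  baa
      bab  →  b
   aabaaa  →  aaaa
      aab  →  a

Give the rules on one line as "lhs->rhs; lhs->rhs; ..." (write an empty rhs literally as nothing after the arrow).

  | aaabaa => aaaa
  | aabb => aab => a
  | abbbbaa => abbbaa => abbaa => abaa => aa
  | aabab => aab => a

ab->; abb->ab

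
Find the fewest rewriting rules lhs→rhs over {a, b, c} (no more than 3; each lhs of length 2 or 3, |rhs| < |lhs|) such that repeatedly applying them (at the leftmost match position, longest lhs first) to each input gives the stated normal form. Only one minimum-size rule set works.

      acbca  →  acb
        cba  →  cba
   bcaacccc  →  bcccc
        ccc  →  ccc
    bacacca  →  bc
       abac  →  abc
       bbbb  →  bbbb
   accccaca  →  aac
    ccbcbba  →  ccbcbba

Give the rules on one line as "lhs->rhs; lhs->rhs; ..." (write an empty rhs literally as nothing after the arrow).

bac->bc; ca->; cca->ac

  | acbca => acb
  | cba
  | bcaacccc => bacccc => bcccc
  | ccc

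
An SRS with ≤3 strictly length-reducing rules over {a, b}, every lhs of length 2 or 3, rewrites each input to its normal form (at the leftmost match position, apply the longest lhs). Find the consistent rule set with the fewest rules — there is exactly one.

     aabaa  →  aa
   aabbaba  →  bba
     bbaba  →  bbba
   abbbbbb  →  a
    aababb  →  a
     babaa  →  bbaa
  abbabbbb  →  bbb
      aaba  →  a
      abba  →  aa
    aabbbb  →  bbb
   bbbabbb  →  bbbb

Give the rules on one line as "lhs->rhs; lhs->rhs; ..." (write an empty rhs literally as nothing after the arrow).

aab->; ab->b; abb->a

  | aabaa => aa
  | aabbaba => baba => bba
  | bbaba => bbba
  | abbbbbb => abbbb => abb => a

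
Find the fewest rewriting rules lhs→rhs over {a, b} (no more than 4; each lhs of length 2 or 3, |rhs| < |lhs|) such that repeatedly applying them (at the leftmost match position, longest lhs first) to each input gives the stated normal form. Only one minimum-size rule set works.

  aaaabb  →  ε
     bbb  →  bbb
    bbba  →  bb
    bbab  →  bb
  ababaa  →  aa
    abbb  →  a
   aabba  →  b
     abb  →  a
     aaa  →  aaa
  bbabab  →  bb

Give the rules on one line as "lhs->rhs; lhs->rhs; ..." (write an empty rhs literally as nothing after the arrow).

aab->; ab->a; ba->b; bba->b

  | aaaabb => aab => ε
  | bbb
  | bbba => bb
  | bbab => bb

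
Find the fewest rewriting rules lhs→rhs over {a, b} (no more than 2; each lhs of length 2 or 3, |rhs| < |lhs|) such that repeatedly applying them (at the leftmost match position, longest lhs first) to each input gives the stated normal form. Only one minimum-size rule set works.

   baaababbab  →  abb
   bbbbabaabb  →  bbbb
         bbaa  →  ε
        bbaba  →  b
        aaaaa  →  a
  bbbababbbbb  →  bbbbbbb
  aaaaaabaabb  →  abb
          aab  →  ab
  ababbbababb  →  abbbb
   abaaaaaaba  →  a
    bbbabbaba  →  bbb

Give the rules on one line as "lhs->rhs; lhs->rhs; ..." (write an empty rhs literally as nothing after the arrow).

  | baaababbab => aababbab => ababbab => abbab => abb
  | bbbbabaabb => bbbbaabb => bbbabb => bbbb
  | bbaa => ba => ε
  | bbaba => bba => b

aa->a; ba->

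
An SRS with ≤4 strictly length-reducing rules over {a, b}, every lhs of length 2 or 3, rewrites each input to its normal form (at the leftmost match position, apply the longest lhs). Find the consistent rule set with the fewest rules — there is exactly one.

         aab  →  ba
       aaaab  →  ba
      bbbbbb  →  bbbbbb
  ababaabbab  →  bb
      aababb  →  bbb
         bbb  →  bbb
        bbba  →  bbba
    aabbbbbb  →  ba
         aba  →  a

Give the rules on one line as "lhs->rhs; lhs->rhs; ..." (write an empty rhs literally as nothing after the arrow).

aa->a; aab->ba; ab->a; baa->b

  | aab => ba
  | aaaab => aaab => aab => ba
  | bbbbbb
  | ababaabbab => aabaabbab => baaabbab => babbab => babab => baab => bb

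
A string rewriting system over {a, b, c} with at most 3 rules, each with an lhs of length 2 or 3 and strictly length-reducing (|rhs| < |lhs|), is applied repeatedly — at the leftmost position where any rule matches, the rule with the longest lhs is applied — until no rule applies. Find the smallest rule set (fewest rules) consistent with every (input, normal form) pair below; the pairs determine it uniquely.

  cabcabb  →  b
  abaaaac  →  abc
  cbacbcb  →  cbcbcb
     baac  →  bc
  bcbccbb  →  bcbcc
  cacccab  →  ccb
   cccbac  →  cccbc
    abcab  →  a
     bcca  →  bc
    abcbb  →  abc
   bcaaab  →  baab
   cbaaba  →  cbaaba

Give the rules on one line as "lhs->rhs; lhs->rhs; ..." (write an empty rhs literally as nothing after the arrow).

  | cabcabb => bcabb => bbb => b
  | abaaaac => abaaac => abaac => abac => abc
  | cbacbcb => cbcbcb
  | baac => bac => bc

ac->c; bb->; ca->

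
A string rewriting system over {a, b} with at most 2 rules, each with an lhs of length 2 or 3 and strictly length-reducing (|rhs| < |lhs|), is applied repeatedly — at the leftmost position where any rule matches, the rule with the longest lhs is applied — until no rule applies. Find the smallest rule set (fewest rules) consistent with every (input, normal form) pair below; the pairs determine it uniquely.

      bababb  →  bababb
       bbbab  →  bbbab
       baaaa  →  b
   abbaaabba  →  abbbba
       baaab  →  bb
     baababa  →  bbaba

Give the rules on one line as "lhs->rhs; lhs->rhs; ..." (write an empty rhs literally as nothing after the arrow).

  | bababb
  | bbbab
  | baaaa => baaa => baa => b
  | abbaaabba => abbaabba => abbbba

aa->; aaa->aa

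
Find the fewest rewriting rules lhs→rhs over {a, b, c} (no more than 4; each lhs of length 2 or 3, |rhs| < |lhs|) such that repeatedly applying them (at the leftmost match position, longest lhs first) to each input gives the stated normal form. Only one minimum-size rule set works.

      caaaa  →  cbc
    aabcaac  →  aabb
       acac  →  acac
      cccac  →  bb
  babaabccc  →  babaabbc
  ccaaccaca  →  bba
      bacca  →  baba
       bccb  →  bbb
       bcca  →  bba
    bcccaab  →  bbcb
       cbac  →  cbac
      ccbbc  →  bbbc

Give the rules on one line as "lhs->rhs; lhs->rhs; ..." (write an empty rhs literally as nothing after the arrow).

aaa->bc; aac->; bca->bc; cc->b

  | caaaa => cbca => cbc
  | aabcaac => aabcac => aabcc => aabb
  | acac
  | cccac => bcac => bcc => bb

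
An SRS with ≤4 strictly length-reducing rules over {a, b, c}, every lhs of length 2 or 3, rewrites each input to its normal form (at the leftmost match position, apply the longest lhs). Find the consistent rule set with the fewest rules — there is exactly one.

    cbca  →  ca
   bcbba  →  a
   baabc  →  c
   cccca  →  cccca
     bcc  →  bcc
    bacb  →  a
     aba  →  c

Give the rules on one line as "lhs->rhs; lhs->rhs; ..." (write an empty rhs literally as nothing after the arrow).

  | cbca => ca
  | bcbba => bba => ba => a
  | baabc => aabc => cbc => c
  | cccca

aa->c; ba->a; cb->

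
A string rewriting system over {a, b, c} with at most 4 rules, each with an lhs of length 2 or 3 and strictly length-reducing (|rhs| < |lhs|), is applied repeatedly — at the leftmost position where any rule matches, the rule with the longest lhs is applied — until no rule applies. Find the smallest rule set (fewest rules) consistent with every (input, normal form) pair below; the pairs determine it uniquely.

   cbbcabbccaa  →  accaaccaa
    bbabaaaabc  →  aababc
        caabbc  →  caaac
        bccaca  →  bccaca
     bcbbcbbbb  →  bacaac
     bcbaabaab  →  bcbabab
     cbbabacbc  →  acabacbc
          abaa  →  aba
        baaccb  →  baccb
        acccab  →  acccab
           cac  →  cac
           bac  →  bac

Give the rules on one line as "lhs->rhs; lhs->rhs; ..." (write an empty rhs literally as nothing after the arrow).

baa->ba; bb->a; cbb->ac

  | cbbcabbccaa => accabbccaa => accaaccaa
  | bbabaaaabc => aabaaaabc => aabaaabc => aabaabc => aababc
  | caabbc => caaac
  | bccaca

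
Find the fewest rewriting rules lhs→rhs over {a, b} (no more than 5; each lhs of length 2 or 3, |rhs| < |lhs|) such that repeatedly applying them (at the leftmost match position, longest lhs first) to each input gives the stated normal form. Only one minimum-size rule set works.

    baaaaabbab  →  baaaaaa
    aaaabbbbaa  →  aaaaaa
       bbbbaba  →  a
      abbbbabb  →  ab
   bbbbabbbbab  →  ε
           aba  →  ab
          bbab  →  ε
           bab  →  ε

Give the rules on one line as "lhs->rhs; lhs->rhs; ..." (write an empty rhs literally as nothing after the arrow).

aab->aa; aba->ab; bab->; bb->b

  | baaaaabbab => baaaaabab => baaaaaab => baaaaaa
  | aaaabbbbaa => aaaabbbaa => aaaabbaa => aaaabaa => aaaaaa
  | bbbbaba => bbbaba => bbaba => baba => a
  | abbbbabb => abbbabb => abbabb => ababb => abbb => abb => ab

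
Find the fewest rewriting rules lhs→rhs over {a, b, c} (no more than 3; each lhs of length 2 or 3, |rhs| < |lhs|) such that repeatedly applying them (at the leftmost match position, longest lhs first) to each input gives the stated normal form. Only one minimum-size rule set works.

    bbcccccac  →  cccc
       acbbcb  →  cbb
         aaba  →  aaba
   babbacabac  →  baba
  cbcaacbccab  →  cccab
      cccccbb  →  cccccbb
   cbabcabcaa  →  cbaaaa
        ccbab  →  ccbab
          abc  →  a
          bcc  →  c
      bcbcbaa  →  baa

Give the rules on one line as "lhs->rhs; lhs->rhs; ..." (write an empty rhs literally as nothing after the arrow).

ac->c; bc->

  | bbcccccac => bccccac => cccac => cccc
  | acbbcb => cbbcb => cbb
  | aaba
  | babbacabac => babbcabac => bababac => bababc => baba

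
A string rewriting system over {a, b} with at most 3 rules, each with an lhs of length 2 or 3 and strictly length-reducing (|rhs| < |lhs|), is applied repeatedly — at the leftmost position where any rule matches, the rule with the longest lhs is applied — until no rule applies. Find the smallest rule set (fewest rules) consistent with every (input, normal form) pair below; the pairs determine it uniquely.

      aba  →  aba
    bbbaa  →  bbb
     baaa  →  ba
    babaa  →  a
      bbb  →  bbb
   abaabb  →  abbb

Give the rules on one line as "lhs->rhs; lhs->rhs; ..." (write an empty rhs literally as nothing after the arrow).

aa->; bab->a

  | aba
  | bbbaa => bbb
  | baaa => ba
  | babaa => aaa => a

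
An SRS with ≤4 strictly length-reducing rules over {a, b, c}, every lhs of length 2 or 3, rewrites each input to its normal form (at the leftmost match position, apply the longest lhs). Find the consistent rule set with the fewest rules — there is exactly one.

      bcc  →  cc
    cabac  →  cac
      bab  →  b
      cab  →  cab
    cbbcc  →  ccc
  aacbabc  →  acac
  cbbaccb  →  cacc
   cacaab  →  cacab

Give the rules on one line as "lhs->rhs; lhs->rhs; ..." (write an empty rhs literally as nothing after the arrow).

  | bcc => cc
  | cabac => cac
  | bab => b
  | cab

aa->a; ba->; bc->c; cb->c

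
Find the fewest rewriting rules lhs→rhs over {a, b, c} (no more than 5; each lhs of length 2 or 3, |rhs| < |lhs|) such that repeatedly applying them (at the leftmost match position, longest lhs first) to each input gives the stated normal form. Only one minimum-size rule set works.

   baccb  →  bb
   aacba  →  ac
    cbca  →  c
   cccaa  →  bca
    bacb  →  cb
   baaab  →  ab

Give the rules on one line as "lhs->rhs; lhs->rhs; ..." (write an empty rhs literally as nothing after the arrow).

aa->a; ba->; cbc->cb; cc->b

  | baccb => ccb => bb
  | aacba => acba => ac
  | cbca => cba => c
  | cccaa => bcaa => bca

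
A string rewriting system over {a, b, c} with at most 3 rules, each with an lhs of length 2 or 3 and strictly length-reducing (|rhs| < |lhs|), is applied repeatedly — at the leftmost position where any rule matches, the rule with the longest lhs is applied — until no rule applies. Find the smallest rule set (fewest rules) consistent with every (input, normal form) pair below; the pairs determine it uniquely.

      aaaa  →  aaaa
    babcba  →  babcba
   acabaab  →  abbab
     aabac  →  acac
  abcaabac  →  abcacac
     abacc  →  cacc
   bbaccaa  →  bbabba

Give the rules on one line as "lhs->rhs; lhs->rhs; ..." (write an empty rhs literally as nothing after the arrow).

aba->ca; cca->bb

  | aaaa
  | babcba
  | acabaab => accaab => abbab
  | aabac => acac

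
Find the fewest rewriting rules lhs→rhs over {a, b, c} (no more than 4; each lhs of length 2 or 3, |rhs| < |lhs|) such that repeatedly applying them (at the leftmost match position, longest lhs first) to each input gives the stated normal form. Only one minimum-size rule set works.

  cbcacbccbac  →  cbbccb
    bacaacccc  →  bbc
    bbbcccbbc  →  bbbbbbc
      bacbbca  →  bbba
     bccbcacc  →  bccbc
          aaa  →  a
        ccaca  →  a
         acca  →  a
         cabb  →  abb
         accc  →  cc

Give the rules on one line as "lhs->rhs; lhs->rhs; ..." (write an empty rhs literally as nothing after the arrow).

  | cbcacbccbac => cbacbccbac => cbbccbac => cbbccb
  | bacaacccc => baacccc => bcccc => bbc
  | bbbcccbbc => bbbbbbc
  | bacbbca => bbbca => bbba

aa->; ac->; ca->a; ccc->b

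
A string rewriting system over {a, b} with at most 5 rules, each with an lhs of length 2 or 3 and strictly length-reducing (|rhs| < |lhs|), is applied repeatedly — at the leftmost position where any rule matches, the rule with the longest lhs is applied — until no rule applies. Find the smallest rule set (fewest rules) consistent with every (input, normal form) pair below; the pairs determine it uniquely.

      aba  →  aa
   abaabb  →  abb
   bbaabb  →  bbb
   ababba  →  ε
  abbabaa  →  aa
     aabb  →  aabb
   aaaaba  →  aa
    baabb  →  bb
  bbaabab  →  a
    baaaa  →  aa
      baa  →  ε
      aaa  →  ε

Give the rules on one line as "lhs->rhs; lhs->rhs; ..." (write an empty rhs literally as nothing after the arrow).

aaa->; ba->a; baa->; bab->a

  | aba => aa
  | abaabb => abb
  | bbaabb => bbb
  | ababba => aaba => aaa => ε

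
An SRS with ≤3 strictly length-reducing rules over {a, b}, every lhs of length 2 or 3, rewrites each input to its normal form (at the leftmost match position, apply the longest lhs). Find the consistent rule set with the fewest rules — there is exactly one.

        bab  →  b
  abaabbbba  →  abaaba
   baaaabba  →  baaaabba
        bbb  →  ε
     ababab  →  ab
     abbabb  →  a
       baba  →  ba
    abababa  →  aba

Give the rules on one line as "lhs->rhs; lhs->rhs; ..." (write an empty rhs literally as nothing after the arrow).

bab->b; bbb->

  | bab => b
  | abaabbbba => abaaba
  | baaaabba
  | bbb => ε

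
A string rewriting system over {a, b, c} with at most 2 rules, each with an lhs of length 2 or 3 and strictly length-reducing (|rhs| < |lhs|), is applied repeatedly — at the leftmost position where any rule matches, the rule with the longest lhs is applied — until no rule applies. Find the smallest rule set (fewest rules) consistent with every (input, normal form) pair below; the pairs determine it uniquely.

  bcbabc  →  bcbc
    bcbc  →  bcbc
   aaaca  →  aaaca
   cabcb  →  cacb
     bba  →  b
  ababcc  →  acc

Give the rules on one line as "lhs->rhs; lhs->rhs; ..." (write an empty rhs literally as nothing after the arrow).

  | bcbabc => bcbc
  | bcbc
  | aaaca
  | cabcb => cacb

abc->ac; ba->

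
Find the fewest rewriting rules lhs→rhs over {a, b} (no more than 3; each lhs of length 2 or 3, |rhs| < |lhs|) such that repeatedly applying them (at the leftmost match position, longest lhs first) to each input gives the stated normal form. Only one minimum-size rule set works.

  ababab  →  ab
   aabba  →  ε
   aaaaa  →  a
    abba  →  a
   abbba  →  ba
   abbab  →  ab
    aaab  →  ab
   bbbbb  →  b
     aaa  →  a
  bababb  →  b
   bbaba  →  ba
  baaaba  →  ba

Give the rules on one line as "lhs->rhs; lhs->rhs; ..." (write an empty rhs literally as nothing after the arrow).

  | ababab => abab => ab
  | aabba => bba => aa => ε
  | aaaaa => aaa => a
  | abba => aaa => a

aa->; aba->a; bb->a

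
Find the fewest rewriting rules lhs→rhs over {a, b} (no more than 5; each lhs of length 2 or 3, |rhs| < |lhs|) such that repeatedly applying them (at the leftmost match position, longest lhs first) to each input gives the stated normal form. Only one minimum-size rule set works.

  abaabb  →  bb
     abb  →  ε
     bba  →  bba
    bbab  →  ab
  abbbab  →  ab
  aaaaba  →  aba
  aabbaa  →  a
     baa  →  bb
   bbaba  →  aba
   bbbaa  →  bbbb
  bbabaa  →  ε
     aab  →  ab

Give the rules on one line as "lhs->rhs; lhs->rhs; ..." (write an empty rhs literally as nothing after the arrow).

aa->a; abb->; baa->bb; bab->ab

  | abaabb => abbbb => bb
  | abb => ε
  | bba
  | bbab => bab => ab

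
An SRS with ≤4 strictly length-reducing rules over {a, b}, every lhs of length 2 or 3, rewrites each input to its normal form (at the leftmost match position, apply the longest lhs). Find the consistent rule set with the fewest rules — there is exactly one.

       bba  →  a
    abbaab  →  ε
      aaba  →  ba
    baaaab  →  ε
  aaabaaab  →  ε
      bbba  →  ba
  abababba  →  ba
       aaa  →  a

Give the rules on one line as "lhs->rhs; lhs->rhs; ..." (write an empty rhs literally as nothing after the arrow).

  | bba => a
  | abbaab => baab => bb => ε
  | aaba => ba
  | baaaab => baab => bb => ε

aa->; ab->; bb->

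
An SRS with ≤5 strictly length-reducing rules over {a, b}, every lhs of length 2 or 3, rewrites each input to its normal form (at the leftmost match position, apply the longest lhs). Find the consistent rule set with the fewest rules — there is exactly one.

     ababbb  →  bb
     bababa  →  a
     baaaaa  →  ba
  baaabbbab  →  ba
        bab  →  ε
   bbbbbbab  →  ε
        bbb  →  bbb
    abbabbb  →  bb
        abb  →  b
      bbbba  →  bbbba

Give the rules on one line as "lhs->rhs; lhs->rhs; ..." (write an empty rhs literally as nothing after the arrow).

aa->a; aab->aa; ab->; bab->ab

  | ababbb => abbb => bb
  | bababa => ababa => aba => a
  | baaaaa => baaaa => baaa => baa => ba
  | baaabbbab => baabbbab => baabbab => baabab => baaab => baab => baa => ba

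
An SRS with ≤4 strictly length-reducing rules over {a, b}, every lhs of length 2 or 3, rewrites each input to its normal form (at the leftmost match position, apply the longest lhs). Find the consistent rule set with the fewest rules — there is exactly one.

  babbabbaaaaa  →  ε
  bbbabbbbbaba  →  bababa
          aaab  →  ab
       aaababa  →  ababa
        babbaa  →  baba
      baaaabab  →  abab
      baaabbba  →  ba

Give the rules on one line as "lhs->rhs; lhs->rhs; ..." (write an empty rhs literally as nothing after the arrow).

  | babbabbaaaaa => babbabaaaa => babbaaaa => babaaa => baaa => aa => ε
  | bbbabbbbbaba => babbbbbaba => babbbaba => bababa
  | aaab => ab
  | aaababa => ababa

aa->; baa->a; bbb->b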